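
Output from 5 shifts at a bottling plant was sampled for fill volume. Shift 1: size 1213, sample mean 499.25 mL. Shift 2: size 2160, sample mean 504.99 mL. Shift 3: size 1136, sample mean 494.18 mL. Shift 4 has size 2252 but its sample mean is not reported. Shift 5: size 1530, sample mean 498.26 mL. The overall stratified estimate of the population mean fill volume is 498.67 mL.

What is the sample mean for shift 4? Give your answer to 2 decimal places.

Σ Nₕx̄ₕ = N·μ, so 2252·x̄_4 = 8291·498.67 − (1213·499.25 + 2160·504.99 + 1136·494.18 + 1530·498.26).
= 4134472.97 − 3020094.93 = 1114378.04.
x̄_4 = 1114378.04 / 2252 = 494.8393... → 494.84.

494.84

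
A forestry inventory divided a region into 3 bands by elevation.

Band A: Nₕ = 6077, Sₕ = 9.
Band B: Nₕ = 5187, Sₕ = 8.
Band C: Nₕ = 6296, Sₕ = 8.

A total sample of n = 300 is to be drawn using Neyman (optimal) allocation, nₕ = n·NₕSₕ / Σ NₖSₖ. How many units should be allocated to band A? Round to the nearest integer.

Σ NₕSₕ = 6077·9 + 5187·8 + 6296·8 = 146557.
Share for A: 54693/146557 = 0.37319.
n_A = 300 × 0.37319 = 111.956... → 112.

112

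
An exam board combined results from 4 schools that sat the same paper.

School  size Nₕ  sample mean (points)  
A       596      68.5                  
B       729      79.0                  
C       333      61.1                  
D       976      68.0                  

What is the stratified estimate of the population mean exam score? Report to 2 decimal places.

70.29

N = 596 + 729 + 333 + 976 = 2634.
Overall mean = Σ (Nₕ/N)·x̄ₕ — weight by population share, not a simple average.
Σ Nₕx̄ₕ = 596·68.5 + 729·79.0 + 333·61.1 + 976·68.0 = 40826 + 57591 + 20346.3 + 66368 = 185131.3.
Divide by N: 185131.3 / 2634 = 70.2852... → 70.29.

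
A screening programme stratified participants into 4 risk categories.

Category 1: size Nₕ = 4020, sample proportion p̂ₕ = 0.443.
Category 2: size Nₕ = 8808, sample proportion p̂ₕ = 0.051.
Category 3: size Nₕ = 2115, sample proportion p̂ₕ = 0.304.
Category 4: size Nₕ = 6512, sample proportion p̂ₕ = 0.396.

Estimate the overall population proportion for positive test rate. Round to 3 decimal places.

0.254

Wₕ = Nₕ/N with N = 21455: 0.1874, 0.4105, 0.0986, 0.3035.
p̂_st = 0.1874·0.443 + 0.4105·0.051 + 0.0986·0.304 + 0.3035·0.396 ≈ 0.25410... → 0.254.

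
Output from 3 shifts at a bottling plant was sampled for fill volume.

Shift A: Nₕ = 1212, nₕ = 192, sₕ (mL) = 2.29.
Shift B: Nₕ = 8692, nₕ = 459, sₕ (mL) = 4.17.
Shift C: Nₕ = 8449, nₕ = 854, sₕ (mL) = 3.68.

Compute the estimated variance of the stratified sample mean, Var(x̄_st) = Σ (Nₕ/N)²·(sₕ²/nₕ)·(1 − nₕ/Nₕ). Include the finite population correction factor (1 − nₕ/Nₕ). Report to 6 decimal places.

N = 18353; Wₕ = Nₕ/N.
shift A: (1212/18353)²·2.29²/192·(1 − 192/1212) = 0.000100244
shift B: (8692/18353)²·4.17²/459·(1 − 459/8692) = 0.008048652
shift C: (8449/18353)²·3.68²/854·(1 − 854/8449) = 0.003021042
Sum = 0.011169937 → 0.011170.

0.011170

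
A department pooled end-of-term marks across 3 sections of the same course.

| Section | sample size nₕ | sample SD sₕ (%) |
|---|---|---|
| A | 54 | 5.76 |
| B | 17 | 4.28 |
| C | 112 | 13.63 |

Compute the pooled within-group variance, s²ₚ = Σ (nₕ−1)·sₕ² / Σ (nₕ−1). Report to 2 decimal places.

A: (54−1)·5.76² = 53·33.1776 = 1758.4128
B: (17−1)·4.28² = 16·18.3184 = 293.0944
C: (112−1)·13.63² = 111·185.7769 = 20621.2359
Numerator = 22672.7431; denominator = Σ(nₕ−1) = 180.
s²ₚ = 22672.7431/180 = 125.9597... → 125.96.

125.96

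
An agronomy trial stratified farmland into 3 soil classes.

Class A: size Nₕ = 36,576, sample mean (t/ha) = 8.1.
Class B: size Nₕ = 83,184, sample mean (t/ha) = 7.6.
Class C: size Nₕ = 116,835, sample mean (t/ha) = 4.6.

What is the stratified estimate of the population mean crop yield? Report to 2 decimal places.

6.20

N = 236595; weights Wₕ = Nₕ/N = (0.1546, 0.3516, 0.4938).
x̄_st = Σ Wₕ·x̄ₕ = 0.1546·8.1 + 0.3516·7.6 + 0.4938·4.6 ≈ 6.1958...
→ 6.20.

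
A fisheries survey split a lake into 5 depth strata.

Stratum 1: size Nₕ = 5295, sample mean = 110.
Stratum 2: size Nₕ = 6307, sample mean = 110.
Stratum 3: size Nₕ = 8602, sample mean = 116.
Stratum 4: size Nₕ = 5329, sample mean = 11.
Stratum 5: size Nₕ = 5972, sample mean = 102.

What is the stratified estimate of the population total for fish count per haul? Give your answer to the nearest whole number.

2941815

1: 5295·110 = 582450
2: 6307·110 = 693770
3: 8602·116 = 997832
4: 5329·11 = 58619
5: 5972·102 = 609144
τ̂ = Σ Nₕx̄ₕ = 2941815.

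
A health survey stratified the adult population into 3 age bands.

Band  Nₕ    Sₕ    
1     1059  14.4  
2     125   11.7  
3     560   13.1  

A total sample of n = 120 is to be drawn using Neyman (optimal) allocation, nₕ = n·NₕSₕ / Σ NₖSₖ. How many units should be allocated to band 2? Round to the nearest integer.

1: NₕSₕ = 1059·14.4 = 15249.6
2: NₕSₕ = 125·11.7 = 1462.5
3: NₕSₕ = 560·13.1 = 7336
Σ NₕSₕ = 24048.1.
n_2 = 120·1462.5/24048.1 = 7.298... → 7.

7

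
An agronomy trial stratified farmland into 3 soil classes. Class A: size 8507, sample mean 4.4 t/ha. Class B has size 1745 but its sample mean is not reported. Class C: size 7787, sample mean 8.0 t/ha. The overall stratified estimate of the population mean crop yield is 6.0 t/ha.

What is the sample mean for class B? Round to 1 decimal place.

N = 8507 + 1745 + 7787 = 18039.
Overall total = μ·N = 6.0·18039 = 108234.
Subtract the known strata: 8507·4.4 + 7787·8.0 = 99726.8.
Remaining total for class B: 108234 − 99726.8 = 8507.2.
Divide by its size: 8507.2 / 1745 = 4.875... → 4.9.

4.9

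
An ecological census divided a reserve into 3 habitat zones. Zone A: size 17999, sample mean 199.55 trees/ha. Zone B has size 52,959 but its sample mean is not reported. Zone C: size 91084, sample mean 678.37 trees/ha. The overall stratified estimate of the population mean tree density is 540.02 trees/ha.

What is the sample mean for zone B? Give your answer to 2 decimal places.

417.79

N = 17999 + 52959 + 91084 = 162042.
Overall total = μ·N = 540.02·162042 = 87505920.84.
Subtract the known strata: 17999·199.55 + 91084·678.37 = 65380353.53.
Remaining total for zone B: 87505920.84 − 65380353.53 = 22125567.31.
Divide by its size: 22125567.31 / 52959 = 417.7867... → 417.79.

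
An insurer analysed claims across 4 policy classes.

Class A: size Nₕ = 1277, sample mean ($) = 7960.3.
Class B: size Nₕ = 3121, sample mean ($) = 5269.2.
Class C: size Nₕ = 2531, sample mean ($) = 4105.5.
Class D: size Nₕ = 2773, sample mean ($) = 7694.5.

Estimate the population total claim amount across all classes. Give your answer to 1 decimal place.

58338345.3

Population total = Σ Nₕ·x̄ₕ (each stratum's size times its mean).
1277·7960.3 + 3121·5269.2 + 2531·4105.5 + 2773·7694.5 = 10165303.1 + 16445173.2 + 10391020.5 + 21336848.5 = 58338345.3.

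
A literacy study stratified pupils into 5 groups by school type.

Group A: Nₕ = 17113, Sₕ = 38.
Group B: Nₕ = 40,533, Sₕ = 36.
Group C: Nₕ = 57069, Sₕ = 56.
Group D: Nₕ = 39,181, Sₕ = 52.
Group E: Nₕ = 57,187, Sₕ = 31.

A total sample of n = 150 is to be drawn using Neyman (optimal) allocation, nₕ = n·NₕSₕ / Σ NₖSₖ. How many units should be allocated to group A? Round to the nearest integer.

11

A: NₕSₕ = 17113·38 = 650294
B: NₕSₕ = 40533·36 = 1459188
C: NₕSₕ = 57069·56 = 3195864
D: NₕSₕ = 39181·52 = 2037412
E: NₕSₕ = 57187·31 = 1772797
Σ NₕSₕ = 9115555.
n_A = 150·650294/9115555 = 10.701... → 11.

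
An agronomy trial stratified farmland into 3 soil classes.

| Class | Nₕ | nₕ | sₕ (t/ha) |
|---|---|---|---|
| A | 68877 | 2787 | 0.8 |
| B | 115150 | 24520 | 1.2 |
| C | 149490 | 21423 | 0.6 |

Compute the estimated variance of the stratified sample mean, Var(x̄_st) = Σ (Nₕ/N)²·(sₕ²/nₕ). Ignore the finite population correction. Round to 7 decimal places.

N = 333517; Wₕ = Nₕ/N.
class A: (68877/333517)²·0.8²/2787 = 0.0000097939
class B: (115150/333517)²·1.2²/24520 = 0.0000070006
class C: (149490/333517)²·0.6²/21423 = 0.0000033761
Sum = 0.0000201705 → 0.0000202.

0.0000202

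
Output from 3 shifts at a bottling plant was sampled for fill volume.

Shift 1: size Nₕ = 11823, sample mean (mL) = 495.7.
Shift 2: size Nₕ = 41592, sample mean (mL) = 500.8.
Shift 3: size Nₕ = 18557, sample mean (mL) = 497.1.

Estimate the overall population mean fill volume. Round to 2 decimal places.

x̄_st = (Σ Nₕx̄ₕ) / (Σ Nₕ) = (11823·495.7 + 41592·500.8 + 18557·497.1) / 71972
= 35914619.4 / 71972 = 499.0082... → 499.01.

499.01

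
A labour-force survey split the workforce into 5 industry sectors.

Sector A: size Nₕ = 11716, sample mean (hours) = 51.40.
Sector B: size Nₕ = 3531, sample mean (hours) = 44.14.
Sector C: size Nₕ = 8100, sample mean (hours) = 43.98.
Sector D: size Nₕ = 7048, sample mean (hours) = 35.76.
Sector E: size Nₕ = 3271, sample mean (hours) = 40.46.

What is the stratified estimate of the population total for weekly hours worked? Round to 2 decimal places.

A: 11716·51.40 = 602202.4
B: 3531·44.14 = 155858.34
C: 8100·43.98 = 356238
D: 7048·35.76 = 252036.48
E: 3271·40.46 = 132344.66
τ̂ = Σ Nₕx̄ₕ = 1498679.88.

1498679.88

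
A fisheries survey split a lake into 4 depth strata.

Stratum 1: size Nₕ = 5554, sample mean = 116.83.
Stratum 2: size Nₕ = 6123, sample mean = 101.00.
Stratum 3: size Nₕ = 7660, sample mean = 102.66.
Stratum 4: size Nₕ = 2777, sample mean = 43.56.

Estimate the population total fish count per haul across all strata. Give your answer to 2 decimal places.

2174638.54

1: 5554·116.83 = 648873.82
2: 6123·101.00 = 618423
3: 7660·102.66 = 786375.6
4: 2777·43.56 = 120966.12
τ̂ = Σ Nₕx̄ₕ = 2174638.54.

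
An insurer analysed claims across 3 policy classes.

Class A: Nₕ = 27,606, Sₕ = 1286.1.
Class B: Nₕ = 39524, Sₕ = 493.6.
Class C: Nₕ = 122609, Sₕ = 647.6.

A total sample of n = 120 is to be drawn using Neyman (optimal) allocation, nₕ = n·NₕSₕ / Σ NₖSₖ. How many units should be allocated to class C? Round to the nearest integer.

A: NₕSₕ = 27606·1286.1 = 35504076.6
B: NₕSₕ = 39524·493.6 = 19509046.4
C: NₕSₕ = 122609·647.6 = 79401588.4
Σ NₕSₕ = 134414711.4.
n_C = 120·79401588.4/134414711.4 = 70.887... → 71.

71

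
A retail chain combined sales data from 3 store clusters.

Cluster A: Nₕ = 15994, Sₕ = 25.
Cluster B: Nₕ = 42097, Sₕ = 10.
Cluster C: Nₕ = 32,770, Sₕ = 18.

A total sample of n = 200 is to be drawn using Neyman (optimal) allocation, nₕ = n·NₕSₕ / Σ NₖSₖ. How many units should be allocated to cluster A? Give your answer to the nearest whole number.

57

Σ NₕSₕ = 15994·25 + 42097·10 + 32770·18 = 1410680.
Share for A: 399850/1410680 = 0.28344.
n_A = 200 × 0.28344 = 56.689... → 57.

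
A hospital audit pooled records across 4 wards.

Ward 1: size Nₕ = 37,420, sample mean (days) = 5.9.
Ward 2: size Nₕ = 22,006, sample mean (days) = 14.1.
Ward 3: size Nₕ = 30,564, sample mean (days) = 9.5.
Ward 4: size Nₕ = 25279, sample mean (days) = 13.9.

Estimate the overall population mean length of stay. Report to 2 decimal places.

10.17

x̄_st = (Σ Nₕx̄ₕ) / (Σ Nₕ) = (37420·5.9 + 22006·14.1 + 30564·9.5 + 25279·13.9) / 115269
= 1172798.7 / 115269 = 10.1745... → 10.17.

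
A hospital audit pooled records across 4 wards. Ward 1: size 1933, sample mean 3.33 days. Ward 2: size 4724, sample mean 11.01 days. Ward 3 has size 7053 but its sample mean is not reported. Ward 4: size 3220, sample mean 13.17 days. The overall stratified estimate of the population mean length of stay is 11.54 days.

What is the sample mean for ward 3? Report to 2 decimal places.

13.40

N = 1933 + 4724 + 7053 + 3220 = 16930.
Overall total = μ·N = 11.54·16930 = 195372.2.
Subtract the known strata: 1933·3.33 + 4724·11.01 + 3220·13.17 = 100855.53.
Remaining total for ward 3: 195372.2 − 100855.53 = 94516.67.
Divide by its size: 94516.67 / 7053 = 13.4009... → 13.40.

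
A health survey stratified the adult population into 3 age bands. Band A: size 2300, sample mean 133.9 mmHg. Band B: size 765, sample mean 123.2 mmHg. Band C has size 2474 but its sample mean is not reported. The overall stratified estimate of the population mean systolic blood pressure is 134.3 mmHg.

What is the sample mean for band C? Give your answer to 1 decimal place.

N = 2300 + 765 + 2474 = 5539.
Overall total = μ·N = 134.3·5539 = 743887.7.
Subtract the known strata: 2300·133.9 + 765·123.2 = 402218.
Remaining total for band C: 743887.7 − 402218 = 341669.7.
Divide by its size: 341669.7 / 2474 = 138.104... → 138.1.

138.1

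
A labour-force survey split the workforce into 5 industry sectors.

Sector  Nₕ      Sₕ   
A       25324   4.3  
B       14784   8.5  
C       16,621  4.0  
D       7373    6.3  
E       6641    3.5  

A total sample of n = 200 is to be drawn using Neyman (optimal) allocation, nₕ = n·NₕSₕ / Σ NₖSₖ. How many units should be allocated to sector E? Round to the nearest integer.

13

Σ NₕSₕ = 25324·4.3 + 14784·8.5 + 16621·4.0 + 7373·6.3 + 6641·3.5 = 370734.6.
Share for E: 23243.5/370734.6 = 0.06270.
n_E = 200 × 0.06270 = 12.539... → 13.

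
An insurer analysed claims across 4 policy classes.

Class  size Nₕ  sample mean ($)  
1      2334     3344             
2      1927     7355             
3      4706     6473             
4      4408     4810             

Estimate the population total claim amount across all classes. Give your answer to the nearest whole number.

1: 2334·3344 = 7804896
2: 1927·7355 = 14173085
3: 4706·6473 = 30461938
4: 4408·4810 = 21202480
τ̂ = Σ Nₕx̄ₕ = 73642399.

73642399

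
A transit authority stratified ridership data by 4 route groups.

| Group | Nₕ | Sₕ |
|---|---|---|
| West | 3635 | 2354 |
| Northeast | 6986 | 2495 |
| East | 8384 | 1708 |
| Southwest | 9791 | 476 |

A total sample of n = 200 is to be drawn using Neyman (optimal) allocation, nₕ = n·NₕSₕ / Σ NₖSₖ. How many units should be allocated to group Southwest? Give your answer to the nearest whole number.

21

West: NₕSₕ = 3635·2354 = 8556790
Northeast: NₕSₕ = 6986·2495 = 17430070
East: NₕSₕ = 8384·1708 = 14319872
Southwest: NₕSₕ = 9791·476 = 4660516
Σ NₕSₕ = 44967248.
n_Southwest = 200·4660516/44967248 = 20.728... → 21.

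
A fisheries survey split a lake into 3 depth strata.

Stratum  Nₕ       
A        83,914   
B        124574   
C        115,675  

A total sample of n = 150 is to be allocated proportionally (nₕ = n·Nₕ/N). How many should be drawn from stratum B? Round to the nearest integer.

N = 83914 + 124574 + 115675 = 324163.
n_B = 150·124574/324163 = 57.644... → 58.

58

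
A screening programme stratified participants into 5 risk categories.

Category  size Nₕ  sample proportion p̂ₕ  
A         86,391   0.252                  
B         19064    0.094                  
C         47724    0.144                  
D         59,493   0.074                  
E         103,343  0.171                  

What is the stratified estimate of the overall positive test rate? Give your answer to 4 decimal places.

N = 86391 + 19064 + 47724 + 59493 + 103343 = 316015.
Overall proportion = Σ (Nₕ/N)·p̂ₕ.
Σ Nₕp̂ₕ = 21770.532 + 1792.016 + 6872.256 + 4402.482 + 17671.653 = 52508.939.
52508.939 / 316015 = 0.166160... → 0.1662.

0.1662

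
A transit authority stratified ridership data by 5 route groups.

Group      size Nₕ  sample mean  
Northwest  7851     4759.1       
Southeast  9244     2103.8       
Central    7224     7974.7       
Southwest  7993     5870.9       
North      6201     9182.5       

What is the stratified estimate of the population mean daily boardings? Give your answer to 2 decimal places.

x̄_st = (Σ Nₕx̄ₕ) / (Σ Nₕ) = (7851·4759.1 + 9244·2103.8 + 7224·7974.7 + 7993·5870.9 + 6201·9182.5) / 38513
= 218287240.3 / 38513 = 5667.8846... → 5667.88.

5667.88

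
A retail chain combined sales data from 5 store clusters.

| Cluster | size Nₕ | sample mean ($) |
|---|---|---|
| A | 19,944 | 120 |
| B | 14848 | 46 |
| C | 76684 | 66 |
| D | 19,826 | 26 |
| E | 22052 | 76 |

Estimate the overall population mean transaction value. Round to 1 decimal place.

N = 19944 + 14848 + 76684 + 19826 + 22052 = 153354.
The stratified mean weights each stratum mean by its population share Nₕ/N.
Σ Nₕx̄ₕ = 19944·120 + 14848·46 + 76684·66 + 19826·26 + 22052·76 = 2393280 + 683008 + 5061144 + 515476 + 1675952 = 10328860.
Divide by N: 10328860 / 153354 = 67.353... → 67.4.

67.4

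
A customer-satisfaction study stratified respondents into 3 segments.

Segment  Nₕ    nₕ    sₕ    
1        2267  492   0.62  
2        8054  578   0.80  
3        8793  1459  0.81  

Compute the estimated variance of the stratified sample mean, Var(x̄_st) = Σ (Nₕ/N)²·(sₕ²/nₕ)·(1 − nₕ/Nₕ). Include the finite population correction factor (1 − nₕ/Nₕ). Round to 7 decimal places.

N = 19114; Wₕ = Nₕ/N.
segment 1: (2267/19114)²·0.62²/492·(1 − 492/2267) = 0.0000086053
segment 2: (8054/19114)²·0.80²/578·(1 − 578/8054) = 0.0001824861
segment 3: (8793/19114)²·0.81²/1459·(1 − 1459/8793) = 0.0000793761
Sum = 0.0002704675 → 0.0002705.

0.0002705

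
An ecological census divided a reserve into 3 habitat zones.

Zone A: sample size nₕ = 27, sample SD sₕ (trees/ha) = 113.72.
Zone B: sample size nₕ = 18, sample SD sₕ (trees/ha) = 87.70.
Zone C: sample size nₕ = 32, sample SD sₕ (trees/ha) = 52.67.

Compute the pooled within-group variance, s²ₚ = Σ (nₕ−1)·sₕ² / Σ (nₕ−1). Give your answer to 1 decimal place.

Degrees of freedom: 26 + 17 + 31 = 74.
Σ(nₕ−1)sₕ² = 26·12932.2384 + 17·7691.29 + 31·2774.1289 = 552988.1243.
s²ₚ = 552988.1243 / 74 = 7472.812... → 7472.8.

7472.8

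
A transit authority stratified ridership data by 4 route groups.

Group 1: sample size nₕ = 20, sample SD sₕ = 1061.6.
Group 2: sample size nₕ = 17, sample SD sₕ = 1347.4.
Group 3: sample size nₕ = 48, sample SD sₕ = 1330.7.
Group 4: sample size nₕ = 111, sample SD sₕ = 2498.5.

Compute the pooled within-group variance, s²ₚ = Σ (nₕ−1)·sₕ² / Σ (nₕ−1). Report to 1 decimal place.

1: (20−1)·1061.6² = 19·1126994.56 = 21412896.64
2: (17−1)·1347.4² = 16·1815486.76 = 29047788.16
3: (48−1)·1330.7² = 47·1770762.49 = 83225837.03
4: (111−1)·2498.5² = 110·6242502.25 = 686675247.5
Numerator = 820361769.33; denominator = Σ(nₕ−1) = 192.
s²ₚ = 820361769.33/192 = 4272717.549... → 4272717.5.

4272717.5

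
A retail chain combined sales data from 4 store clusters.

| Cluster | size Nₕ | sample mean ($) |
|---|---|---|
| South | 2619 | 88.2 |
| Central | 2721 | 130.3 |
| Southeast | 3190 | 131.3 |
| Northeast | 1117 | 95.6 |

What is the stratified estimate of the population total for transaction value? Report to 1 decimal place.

Estimate total by summing Nₕ·x̄ₕ over strata.
2619·88.2 + 2721·130.3 + 3190·131.3 + 1117·95.6 = 230995.8 + 354546.3 + 418847 + 106785.2 = 1111174.3.

1111174.3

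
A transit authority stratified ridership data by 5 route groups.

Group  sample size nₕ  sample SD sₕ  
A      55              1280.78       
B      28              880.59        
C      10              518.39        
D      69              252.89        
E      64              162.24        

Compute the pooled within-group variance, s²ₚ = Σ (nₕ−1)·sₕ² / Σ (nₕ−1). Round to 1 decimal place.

533683.1

A: (55−1)·1280.78² = 54·1640397.4084 = 88581460.0536
B: (28−1)·880.59² = 27·775438.7481 = 20936846.1987
C: (10−1)·518.39² = 9·268728.1921 = 2418553.7289
D: (69−1)·252.89² = 68·63953.3521 = 4348827.9428
E: (64−1)·162.24² = 63·26321.8176 = 1658274.5088
Numerator = 117943962.4328; denominator = Σ(nₕ−1) = 221.
s²ₚ = 117943962.4328/221 = 533683.088... → 533683.1.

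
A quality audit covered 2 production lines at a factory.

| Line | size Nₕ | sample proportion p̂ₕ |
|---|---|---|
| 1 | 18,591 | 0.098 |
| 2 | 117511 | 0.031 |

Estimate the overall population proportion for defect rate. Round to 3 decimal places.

0.040

N = 18591 + 117511 = 136102.
Overall proportion = Σ (Nₕ/N)·p̂ₕ.
Σ Nₕp̂ₕ = 1821.918 + 3642.841 = 5464.759.
5464.759 / 136102 = 0.04015... → 0.040.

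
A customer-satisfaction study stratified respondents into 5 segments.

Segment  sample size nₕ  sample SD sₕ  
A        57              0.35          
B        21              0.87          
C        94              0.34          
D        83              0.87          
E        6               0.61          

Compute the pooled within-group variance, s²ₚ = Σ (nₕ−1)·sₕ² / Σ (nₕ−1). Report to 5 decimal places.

0.37764

A: (57−1)·0.35² = 56·0.1225 = 6.86
B: (21−1)·0.87² = 20·0.7569 = 15.138
C: (94−1)·0.34² = 93·0.1156 = 10.7508
D: (83−1)·0.87² = 82·0.7569 = 62.0658
E: (6−1)·0.61² = 5·0.3721 = 1.8605
Numerator = 96.6751; denominator = Σ(nₕ−1) = 256.
s²ₚ = 96.6751/256 = 0.3776371... → 0.37764.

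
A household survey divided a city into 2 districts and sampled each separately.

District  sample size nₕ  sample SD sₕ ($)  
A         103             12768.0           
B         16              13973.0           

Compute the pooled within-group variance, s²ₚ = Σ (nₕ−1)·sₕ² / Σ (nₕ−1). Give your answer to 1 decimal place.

167152965.7

A: (103−1)·12768.0² = 102·163021824 = 16628226048
B: (16−1)·13973.0² = 15·195244729 = 2928670935
Numerator = 19556896983; denominator = Σ(nₕ−1) = 117.
s²ₚ = 19556896983/117 = 167152965.667... → 167152965.7.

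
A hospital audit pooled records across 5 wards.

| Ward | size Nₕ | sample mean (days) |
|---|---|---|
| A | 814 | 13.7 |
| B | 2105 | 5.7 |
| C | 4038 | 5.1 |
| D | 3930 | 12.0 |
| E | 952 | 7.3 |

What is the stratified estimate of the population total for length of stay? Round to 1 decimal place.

97853.7

Estimate total by summing Nₕ·x̄ₕ over strata.
814·13.7 + 2105·5.7 + 4038·5.1 + 3930·12.0 + 952·7.3 = 11151.8 + 11998.5 + 20593.8 + 47160 + 6949.6 = 97853.7.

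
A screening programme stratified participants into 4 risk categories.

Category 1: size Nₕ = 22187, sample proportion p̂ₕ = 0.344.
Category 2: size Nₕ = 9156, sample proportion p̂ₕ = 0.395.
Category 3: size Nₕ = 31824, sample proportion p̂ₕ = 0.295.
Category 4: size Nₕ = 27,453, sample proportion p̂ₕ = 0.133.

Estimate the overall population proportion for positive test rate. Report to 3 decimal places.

N = 22187 + 9156 + 31824 + 27453 = 90620.
Overall proportion = Σ (Nₕ/N)·p̂ₕ.
Σ Nₕp̂ₕ = 7632.328 + 3616.62 + 9388.08 + 3651.249 = 24288.277.
24288.277 / 90620 = 0.26802... → 0.268.

0.268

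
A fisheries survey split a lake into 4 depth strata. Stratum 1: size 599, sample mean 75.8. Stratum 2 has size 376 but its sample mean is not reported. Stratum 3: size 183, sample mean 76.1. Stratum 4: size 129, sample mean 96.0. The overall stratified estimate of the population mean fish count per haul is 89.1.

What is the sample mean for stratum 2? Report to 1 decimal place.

N = 599 + 376 + 183 + 129 = 1287.
Overall total = μ·N = 89.1·1287 = 114671.7.
Subtract the known strata: 599·75.8 + 183·76.1 + 129·96.0 = 71714.5.
Remaining total for stratum 2: 114671.7 − 71714.5 = 42957.2.
Divide by its size: 42957.2 / 376 = 114.248... → 114.2.

114.2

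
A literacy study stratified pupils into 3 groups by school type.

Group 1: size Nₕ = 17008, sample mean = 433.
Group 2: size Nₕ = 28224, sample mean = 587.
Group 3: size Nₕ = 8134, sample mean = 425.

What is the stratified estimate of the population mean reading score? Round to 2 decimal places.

513.23

N = 53366; weights Wₕ = Nₕ/N = (0.3187, 0.5289, 0.1524).
x̄_st = Σ Wₕ·x̄ₕ = 0.3187·433 + 0.5289·587 + 0.1524·425 ≈ 513.2276...
→ 513.23.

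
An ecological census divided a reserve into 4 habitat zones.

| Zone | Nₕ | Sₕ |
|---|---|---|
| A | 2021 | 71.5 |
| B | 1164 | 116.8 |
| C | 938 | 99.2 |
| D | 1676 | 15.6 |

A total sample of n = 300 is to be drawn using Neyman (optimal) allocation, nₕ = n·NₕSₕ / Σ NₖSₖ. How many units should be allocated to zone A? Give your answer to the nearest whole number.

108

A: NₕSₕ = 2021·71.5 = 144501.5
B: NₕSₕ = 1164·116.8 = 135955.2
C: NₕSₕ = 938·99.2 = 93049.6
D: NₕSₕ = 1676·15.6 = 26145.6
Σ NₕSₕ = 399651.9.
n_A = 300·144501.5/399651.9 = 108.471... → 108.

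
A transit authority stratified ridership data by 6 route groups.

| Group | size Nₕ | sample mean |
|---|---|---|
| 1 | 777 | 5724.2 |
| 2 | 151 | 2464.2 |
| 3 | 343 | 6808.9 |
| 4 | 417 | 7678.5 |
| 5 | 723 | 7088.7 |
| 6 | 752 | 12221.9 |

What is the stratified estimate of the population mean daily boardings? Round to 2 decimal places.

7800.56

N = 3163; weights Wₕ = Nₕ/N = (0.2457, 0.0477, 0.1084, 0.1318, 0.2286, 0.2377).
x̄_st = Σ Wₕ·x̄ₕ = 0.2457·5724.2 + 0.0477·2464.2 + 0.1084·6808.9 + 0.1318·7678.5 + 0.2286·7088.7 + 0.2377·12221.9 ≈ 7800.5639...
→ 7800.56.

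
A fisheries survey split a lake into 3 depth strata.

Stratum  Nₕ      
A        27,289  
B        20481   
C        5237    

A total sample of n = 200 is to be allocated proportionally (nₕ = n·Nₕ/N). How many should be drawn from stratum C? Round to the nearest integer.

N = 27289 + 20481 + 5237 = 53007.
n_C = 200·5237/53007 = 19.760... → 20.

20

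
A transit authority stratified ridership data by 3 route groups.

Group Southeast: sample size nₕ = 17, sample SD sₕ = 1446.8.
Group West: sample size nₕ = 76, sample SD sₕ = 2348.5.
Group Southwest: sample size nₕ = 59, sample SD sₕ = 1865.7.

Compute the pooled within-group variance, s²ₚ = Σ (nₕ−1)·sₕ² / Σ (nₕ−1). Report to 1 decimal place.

4355967.2

Southeast: (17−1)·1446.8² = 16·2093230.24 = 33491683.84
West: (76−1)·2348.5² = 75·5515452.25 = 413658918.75
Southwest: (59−1)·1865.7² = 58·3480836.49 = 201888516.42
Numerator = 649039119.01; denominator = Σ(nₕ−1) = 149.
s²ₚ = 649039119.01/149 = 4355967.242... → 4355967.2.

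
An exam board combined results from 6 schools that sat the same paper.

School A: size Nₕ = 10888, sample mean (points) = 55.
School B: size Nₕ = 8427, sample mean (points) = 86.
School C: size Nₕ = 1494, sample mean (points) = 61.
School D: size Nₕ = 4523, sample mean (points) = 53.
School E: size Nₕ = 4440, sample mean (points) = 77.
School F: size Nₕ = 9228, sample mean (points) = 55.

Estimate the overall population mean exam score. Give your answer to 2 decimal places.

64.20

N = 39000; weights Wₕ = Nₕ/N = (0.2792, 0.2161, 0.0383, 0.1160, 0.1138, 0.2366).
x̄_st = Σ Wₕ·x̄ₕ = 0.2792·55 + 0.2161·86 + 0.0383·61 + 0.1160·53 + 0.1138·77 + 0.2366·55 ≈ 64.2009...
→ 64.20.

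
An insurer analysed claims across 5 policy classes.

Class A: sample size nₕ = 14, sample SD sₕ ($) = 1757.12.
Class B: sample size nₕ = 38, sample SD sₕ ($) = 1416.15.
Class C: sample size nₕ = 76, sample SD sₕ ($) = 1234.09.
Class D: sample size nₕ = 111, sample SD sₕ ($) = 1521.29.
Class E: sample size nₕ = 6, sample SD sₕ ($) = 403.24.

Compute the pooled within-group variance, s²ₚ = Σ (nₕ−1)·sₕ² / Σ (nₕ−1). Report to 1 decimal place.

2016466.0

A: (14−1)·1757.12² = 13·3087470.6944 = 40137119.0272
B: (38−1)·1416.15² = 37·2005480.8225 = 74202790.4325
C: (76−1)·1234.09² = 75·1522978.1281 = 114223359.6075
D: (111−1)·1521.29² = 110·2314323.2641 = 254575559.051
E: (6−1)·403.24² = 5·162602.4976 = 813012.488
Numerator = 483951840.6062; denominator = Σ(nₕ−1) = 240.
s²ₚ = 483951840.6062/240 = 2016466.003... → 2016466.0.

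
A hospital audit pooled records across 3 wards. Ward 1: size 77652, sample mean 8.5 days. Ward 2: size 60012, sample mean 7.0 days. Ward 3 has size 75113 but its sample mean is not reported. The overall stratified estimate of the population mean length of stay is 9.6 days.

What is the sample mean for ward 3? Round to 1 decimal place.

N = 77652 + 60012 + 75113 = 212777.
Overall total = μ·N = 9.6·212777 = 2042659.2.
Subtract the known strata: 77652·8.5 + 60012·7.0 = 1080126.
Remaining total for ward 3: 2042659.2 − 1080126 = 962533.2.
Divide by its size: 962533.2 / 75113 = 12.814... → 12.8.

12.8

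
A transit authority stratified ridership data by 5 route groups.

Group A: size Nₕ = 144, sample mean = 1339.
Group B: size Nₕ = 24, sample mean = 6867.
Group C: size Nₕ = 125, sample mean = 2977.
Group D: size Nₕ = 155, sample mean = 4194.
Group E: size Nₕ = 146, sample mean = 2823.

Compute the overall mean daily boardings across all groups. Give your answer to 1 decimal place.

3016.8

N = 594; weights Wₕ = Nₕ/N = (0.2424, 0.0404, 0.2104, 0.2609, 0.2458).
x̄_st = Σ Wₕ·x̄ₕ = 0.2424·1339 + 0.0404·6867 + 0.2104·2977 + 0.2609·4194 + 0.2458·2823 ≈ 3016.796...
→ 3016.8.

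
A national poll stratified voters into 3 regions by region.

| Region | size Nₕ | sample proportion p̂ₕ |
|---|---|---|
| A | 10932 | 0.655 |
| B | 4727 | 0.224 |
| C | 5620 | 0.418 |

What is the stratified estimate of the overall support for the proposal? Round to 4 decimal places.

N = 10932 + 4727 + 5620 = 21279.
Overall proportion = Σ (Nₕ/N)·p̂ₕ.
Σ Nₕp̂ₕ = 7160.46 + 1058.848 + 2349.16 = 10568.468.
10568.468 / 21279 = 0.496662... → 0.4967.

0.4967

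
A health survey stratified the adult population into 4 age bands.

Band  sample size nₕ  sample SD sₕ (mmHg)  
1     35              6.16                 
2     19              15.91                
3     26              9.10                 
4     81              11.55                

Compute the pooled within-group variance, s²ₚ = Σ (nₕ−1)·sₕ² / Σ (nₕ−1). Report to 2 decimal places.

118.40

Degrees of freedom: 34 + 18 + 25 + 80 = 157.
Σ(nₕ−1)sₕ² = 34·37.9456 + 18·253.1281 + 25·82.81 + 80·133.4025 = 18588.9062.
s²ₚ = 18588.9062 / 157 = 118.4007... → 118.40.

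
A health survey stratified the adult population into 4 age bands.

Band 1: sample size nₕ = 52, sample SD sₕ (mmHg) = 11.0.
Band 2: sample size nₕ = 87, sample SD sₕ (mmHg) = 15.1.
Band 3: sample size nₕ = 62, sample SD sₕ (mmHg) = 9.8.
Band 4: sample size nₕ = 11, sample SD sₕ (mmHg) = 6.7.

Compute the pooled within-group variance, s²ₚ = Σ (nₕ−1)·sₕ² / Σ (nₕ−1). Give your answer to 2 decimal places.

154.27

1: (52−1)·11.0² = 51·121 = 6171
2: (87−1)·15.1² = 86·228.01 = 19608.86
3: (62−1)·9.8² = 61·96.04 = 5858.44
4: (11−1)·6.7² = 10·44.89 = 448.9
Numerator = 32087.2; denominator = Σ(nₕ−1) = 208.
s²ₚ = 32087.2/208 = 154.2654... → 154.27.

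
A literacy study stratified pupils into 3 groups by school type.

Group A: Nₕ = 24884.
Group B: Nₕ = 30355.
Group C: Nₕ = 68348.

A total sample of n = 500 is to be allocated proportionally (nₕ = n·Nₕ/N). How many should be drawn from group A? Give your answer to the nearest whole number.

101

N = 24884 + 30355 + 68348 = 123587.
n_A = 500·24884/123587 = 100.674... → 101.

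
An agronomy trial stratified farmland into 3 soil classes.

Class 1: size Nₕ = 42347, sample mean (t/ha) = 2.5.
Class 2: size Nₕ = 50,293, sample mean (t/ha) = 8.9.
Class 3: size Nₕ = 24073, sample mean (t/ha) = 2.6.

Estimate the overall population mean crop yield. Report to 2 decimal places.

x̄_st = (Σ Nₕx̄ₕ) / (Σ Nₕ) = (42347·2.5 + 50293·8.9 + 24073·2.6) / 116713
= 616065 / 116713 = 5.2785... → 5.28.

5.28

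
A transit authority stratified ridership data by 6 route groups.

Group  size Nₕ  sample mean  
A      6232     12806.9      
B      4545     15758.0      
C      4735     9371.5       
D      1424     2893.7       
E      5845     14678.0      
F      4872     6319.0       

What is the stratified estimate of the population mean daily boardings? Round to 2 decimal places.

11445.65

x̄_st = (Σ Nₕx̄ₕ) / (Σ Nₕ) = (6232·12806.9 + 4545·15758.0 + 4735·9371.5 + 1424·2893.7 + 5845·14678.0 + 4872·6319.0) / 27653
= 316506470.1 / 27653 = 11445.6468... → 11445.65.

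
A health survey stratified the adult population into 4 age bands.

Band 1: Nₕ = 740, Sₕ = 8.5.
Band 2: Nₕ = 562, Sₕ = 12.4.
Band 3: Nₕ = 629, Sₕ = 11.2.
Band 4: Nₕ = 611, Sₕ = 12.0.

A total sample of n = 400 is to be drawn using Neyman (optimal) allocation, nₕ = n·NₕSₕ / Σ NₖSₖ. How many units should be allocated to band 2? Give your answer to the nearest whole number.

Σ NₕSₕ = 740·8.5 + 562·12.4 + 629·11.2 + 611·12.0 = 27635.6.
Share for 2: 6968.8/27635.6 = 0.25217.
n_2 = 400 × 0.25217 = 100.867... → 101.

101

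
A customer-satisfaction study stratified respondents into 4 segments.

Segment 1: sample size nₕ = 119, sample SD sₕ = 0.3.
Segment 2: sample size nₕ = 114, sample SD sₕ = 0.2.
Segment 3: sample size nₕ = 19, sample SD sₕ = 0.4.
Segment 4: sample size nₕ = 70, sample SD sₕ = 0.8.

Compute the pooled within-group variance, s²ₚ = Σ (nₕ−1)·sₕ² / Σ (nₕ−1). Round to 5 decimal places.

0.19553

1: (119−1)·0.3² = 118·0.09 = 10.62
2: (114−1)·0.2² = 113·0.04 = 4.52
3: (19−1)·0.4² = 18·0.16 = 2.88
4: (70−1)·0.8² = 69·0.64 = 44.16
Numerator = 62.18; denominator = Σ(nₕ−1) = 318.
s²ₚ = 62.18/318 = 0.1955346... → 0.19553.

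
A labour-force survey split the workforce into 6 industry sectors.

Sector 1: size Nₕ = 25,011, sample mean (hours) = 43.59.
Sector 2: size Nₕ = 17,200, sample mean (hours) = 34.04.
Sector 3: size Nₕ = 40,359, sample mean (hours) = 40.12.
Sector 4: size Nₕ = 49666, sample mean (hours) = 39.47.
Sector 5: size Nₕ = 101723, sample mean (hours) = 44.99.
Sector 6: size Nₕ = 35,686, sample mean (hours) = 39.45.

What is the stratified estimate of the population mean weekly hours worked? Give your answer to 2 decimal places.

N = 25011 + 17200 + 40359 + 49666 + 101723 + 35686 = 269645.
The stratified mean weights each stratum mean by its population share Nₕ/N.
Σ Nₕx̄ₕ = 25011·43.59 + 17200·34.04 + 40359·40.12 + 49666·39.47 + 101723·44.99 + 35686·39.45 = 1090229.49 + 585488 + 1619203.08 + 1960317.02 + 4576517.77 + 1407812.7 = 11239568.06.
Divide by N: 11239568.06 / 269645 = 41.6828... → 41.68.

41.68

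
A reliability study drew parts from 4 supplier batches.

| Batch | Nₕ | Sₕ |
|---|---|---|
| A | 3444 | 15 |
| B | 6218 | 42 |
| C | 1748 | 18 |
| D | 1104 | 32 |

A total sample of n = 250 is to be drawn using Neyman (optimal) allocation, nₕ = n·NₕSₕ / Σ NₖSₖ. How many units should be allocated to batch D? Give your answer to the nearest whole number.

23

A: NₕSₕ = 3444·15 = 51660
B: NₕSₕ = 6218·42 = 261156
C: NₕSₕ = 1748·18 = 31464
D: NₕSₕ = 1104·32 = 35328
Σ NₕSₕ = 379608.
n_D = 250·35328/379608 = 23.266... → 23.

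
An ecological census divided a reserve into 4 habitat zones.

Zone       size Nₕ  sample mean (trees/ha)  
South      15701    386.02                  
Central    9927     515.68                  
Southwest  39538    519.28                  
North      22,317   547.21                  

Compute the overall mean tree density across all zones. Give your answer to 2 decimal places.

502.08

x̄_st = (Σ Nₕx̄ₕ) / (Σ Nₕ) = (15701·386.02 + 9927·515.68 + 39538·519.28 + 22317·547.21) / 87483
= 43923433.59 / 87483 = 502.0796... → 502.08.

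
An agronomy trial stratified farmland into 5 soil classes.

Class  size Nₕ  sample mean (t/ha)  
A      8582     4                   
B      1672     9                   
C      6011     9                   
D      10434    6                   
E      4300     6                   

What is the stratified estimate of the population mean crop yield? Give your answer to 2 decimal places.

N = 30999; weights Wₕ = Nₕ/N = (0.2768, 0.0539, 0.1939, 0.3366, 0.1387).
x̄_st = Σ Wₕ·x̄ₕ = 0.2768·4 + 0.0539·9 + 0.1939·9 + 0.3366·6 + 0.1387·6 ≈ 6.1898...
→ 6.19.

6.19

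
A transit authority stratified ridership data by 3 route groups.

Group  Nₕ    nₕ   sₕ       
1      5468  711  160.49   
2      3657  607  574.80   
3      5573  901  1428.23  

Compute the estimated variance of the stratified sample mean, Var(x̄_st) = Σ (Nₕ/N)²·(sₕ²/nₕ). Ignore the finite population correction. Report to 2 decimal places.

364.20

N = 14698. Term for each stratum: Wₕ²sₕ²/nₕ.
Var(x̄_st) = 5.01380 + 33.69599 + 325.48660 = 364.19639 → 364.20.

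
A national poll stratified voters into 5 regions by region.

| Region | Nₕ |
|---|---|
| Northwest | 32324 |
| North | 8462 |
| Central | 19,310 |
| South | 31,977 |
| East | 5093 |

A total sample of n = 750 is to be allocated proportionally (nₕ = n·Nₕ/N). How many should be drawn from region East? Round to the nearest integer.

N = 32324 + 8462 + 19310 + 31977 + 5093 = 97166.
n_East = 750·5093/97166 = 39.312... → 39.

39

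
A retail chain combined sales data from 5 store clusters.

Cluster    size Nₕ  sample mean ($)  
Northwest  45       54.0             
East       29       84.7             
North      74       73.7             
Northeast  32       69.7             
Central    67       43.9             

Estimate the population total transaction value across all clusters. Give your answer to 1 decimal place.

Northwest: 45·54.0 = 2430
East: 29·84.7 = 2456.3
North: 74·73.7 = 5453.8
Northeast: 32·69.7 = 2230.4
Central: 67·43.9 = 2941.3
τ̂ = Σ Nₕx̄ₕ = 15511.8.

15511.8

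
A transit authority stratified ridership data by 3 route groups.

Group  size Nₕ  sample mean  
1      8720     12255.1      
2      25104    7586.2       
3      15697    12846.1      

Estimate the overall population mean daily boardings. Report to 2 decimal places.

N = 8720 + 25104 + 15697 = 49521.
Weight each subgroup mean by Nₕ/N and sum.
Σ Nₕx̄ₕ = 8720·12255.1 + 25104·7586.2 + 15697·12846.1 = 106864472 + 190443964.8 + 201645231.7 = 498953668.5.
Divide by N: 498953668.5 / 49521 = 10075.5976... → 10075.60.

10075.60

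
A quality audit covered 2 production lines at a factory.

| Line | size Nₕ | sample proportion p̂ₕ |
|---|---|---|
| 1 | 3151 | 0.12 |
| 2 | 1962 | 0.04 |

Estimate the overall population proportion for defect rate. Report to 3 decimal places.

Wₕ = Nₕ/N with N = 5113: 0.6163, 0.3837.
p̂_st = 0.6163·0.12 + 0.3837·0.04 ≈ 0.08930... → 0.089.

0.089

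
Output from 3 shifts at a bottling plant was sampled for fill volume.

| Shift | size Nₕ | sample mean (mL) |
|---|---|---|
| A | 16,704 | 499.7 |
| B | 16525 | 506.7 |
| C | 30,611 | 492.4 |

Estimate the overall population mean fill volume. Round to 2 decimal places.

498.01

x̄_st = (Σ Nₕx̄ₕ) / (Σ Nₕ) = (16704·499.7 + 16525·506.7 + 30611·492.4) / 63840
= 31793062.7 / 63840 = 498.0116... → 498.01.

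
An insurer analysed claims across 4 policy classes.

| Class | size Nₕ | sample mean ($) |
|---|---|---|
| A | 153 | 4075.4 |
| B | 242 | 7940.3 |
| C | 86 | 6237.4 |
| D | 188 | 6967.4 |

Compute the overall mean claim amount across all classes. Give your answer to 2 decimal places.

x̄_st = (Σ Nₕx̄ₕ) / (Σ Nₕ) = (153·4075.4 + 242·7940.3 + 86·6237.4 + 188·6967.4) / 669
= 4391376.4 / 669 = 6564.0903... → 6564.09.

6564.09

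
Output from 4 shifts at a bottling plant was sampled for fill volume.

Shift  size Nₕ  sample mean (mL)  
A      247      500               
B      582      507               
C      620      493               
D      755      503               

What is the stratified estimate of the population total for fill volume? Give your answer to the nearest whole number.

1103999

Population total = Σ Nₕ·x̄ₕ (each stratum's size times its mean).
247·500 + 582·507 + 620·493 + 755·503 = 123500 + 295074 + 305660 + 379765 = 1103999.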